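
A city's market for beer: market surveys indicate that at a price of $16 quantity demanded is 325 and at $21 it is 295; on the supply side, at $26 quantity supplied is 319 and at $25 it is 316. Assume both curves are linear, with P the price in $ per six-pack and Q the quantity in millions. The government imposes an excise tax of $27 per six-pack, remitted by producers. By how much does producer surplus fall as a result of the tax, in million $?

Producer surplus falls by $4932 million.

Demand slope: (295 − 325)/(21 − 16) = -6, so Qd = 421 − 6P.
Supply slope: (316 − 319)/(25 − 26) = 3, so Qs = 3P + 241.
Before the tax: set 421 − 6P = 3P + 241 → P* = $20, Q* = 301.
With the tax collected from producers, supply shifts: Qs = 3(P − 27) + 241.
New equilibrium: consumers pay $29, producers receive $2, Q = 247. (Wedge: Pb − Ps = 27.)
ΔPS is the trapezoid between Q = 247 and Q = 301 of height $18: ½ · (301 + 247) · 18 = $4932.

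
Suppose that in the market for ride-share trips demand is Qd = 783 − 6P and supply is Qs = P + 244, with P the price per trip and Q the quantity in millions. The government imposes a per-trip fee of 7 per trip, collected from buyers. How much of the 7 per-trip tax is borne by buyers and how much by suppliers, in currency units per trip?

Buyers bear 1 per trip; suppliers bear 6 per trip.

Before the tax: set 783 − 6P = P + 244 → P* = 77, Q* = 321.
With the tax collected from buyers, demand (in seller-price terms) shifts: Qd = 783 − 6(P + 7).
Solving gives Q = 315 with buyers paying 78 and suppliers receiving 71 (the 7 wedge).
Burden on buyers: 1; on suppliers: 6. (They sum to 7.)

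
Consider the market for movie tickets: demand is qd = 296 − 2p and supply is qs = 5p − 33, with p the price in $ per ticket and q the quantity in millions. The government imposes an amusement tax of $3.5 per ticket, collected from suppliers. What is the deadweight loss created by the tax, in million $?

Deadweight loss = $8.75 million.

Before the tax: set 296 − 2p = 5p − 33 → p* = $47, q* = 202.
With the tax collected from suppliers, supply shifts: qs = 5(p − 3.5) − 33.
New equilibrium: consumers pay $49.5, suppliers receive $46, q = 197. (Wedge: pb − ps = 3.5.)
Quantity falls by |ΔQ| = |202 − 197| = 5.
DWL = ½ · t · |ΔQ| = ½ · 3.5 · 5 = $8.75.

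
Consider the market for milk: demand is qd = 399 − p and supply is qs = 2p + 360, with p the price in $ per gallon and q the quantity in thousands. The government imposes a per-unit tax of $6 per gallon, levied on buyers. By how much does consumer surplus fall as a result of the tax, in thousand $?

Consumer surplus falls by $1536 thousand.

Before the tax: set 399 − p = 2p + 360 → p* = $13, q* = 386.
With the tax collected from buyers, demand (in seller-price terms) shifts: qd = 399 − (p + 6).
New equilibrium: buyers pay $17, suppliers receive $11, q = 382. (Wedge: pb − ps = 6.)
ΔCS is the trapezoid between Q = 382 and Q = 386 of height $4: ½ · (386 + 382) · 4 = $1536.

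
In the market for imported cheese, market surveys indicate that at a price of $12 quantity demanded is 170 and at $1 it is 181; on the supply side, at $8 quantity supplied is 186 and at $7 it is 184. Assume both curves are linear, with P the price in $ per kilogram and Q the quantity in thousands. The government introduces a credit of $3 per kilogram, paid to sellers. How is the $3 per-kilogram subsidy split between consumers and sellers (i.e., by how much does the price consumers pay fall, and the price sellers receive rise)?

Consumers gain $2 per kilogram; sellers gain $1 per kilogram.

Demand slope: (181 − 170)/(1 − 12) = -1, so Qd = 182 − P.
Supply slope: (184 − 186)/(7 − 8) = 2, so Qs = 2P + 170.
Without the subsidy, 182 − P = 2P + 170 gives 3P = 12, so P* = $4 and Q* = 178.
With a per-unit subsidy paid to sellers, each receives P + 3 per unit sold, so supply becomes Qs = 2(P + 3) + 170.
Solving gives Q = 180 with consumers paying $2 and sellers receiving $5 (the $3 wedge).
Gain to consumers: $2; to sellers: $1. (They sum to $3.)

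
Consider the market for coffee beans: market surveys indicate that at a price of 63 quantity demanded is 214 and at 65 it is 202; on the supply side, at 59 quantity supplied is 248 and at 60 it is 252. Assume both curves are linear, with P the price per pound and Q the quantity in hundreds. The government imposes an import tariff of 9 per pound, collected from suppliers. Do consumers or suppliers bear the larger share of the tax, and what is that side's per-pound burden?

Suppliers bear the larger share: 5.4 per pound.

Demand slope: (202 − 214)/(65 − 63) = -6, so Qd = 592 − 6P.
Supply slope: (252 − 248)/(60 − 59) = 4, so Qs = 4P + 12.
Before the tax: set 592 − 6P = 4P + 12 → P* = 58, Q* = 244.
With the tax collected from suppliers, supply shifts: Qs = 4(P − 9) + 12.
Solving gives Q = 222.4 with consumers paying 61.6 and suppliers receiving 52.6 (the 9 wedge).
Per-pound burden: consumers 3.6, suppliers 5.4.
Suppliers take the larger share because supply is less price-elastic here (demand slope 6 vs supply slope 4).
The less price-elastic side of the market bears the larger share of a per-unit tax.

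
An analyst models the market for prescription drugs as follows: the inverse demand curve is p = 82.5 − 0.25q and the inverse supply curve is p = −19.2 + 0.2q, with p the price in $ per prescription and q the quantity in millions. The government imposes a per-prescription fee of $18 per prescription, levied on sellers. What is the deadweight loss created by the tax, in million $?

Deadweight loss = $360 million.

Rewrite in direct form: qd = 330 − 4p and qs = 5p + 96.
Without the tax, 330 − 4p = 5p + 96 gives 9p = 234, so p* = $26 and q* = 226.
With the tax collected from sellers, supply shifts: qs = 5(p − 18) + 96.
Solving gives q = 186 with buyers paying $36 and sellers receiving $18 (the $18 wedge).
Quantity falls by |ΔQ| = |226 − 186| = 40.
DWL = ½ · t · |ΔQ| = ½ · 18 · 40 = $360.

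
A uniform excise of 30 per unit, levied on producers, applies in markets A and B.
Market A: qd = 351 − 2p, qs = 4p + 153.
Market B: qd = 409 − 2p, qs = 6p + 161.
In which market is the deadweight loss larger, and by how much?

Market B, by 75.

Market A: pre-tax p* = 33, q* = 285; post-tax q = 245; deadweight loss = 600.
Market B: pre-tax p* = 31, q* = 347; post-tax q = 302; deadweight loss = 675.
Difference: 600 vs 675 → market B is larger by 75.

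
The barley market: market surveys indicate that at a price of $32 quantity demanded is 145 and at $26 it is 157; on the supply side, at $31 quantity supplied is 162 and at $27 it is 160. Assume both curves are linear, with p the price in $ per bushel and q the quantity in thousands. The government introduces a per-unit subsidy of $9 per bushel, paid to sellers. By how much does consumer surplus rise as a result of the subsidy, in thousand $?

Consumer surplus rises by $289.44 thousand.

Demand slope: (157 − 145)/(26 − 32) = -2, so qd = 209 − 2p.
Supply slope: (160 − 162)/(27 − 31) = 0.5, so qs = 0.5p + 146.5.
Before the subsidy: set 209 − 2p = 0.5p + 146.5 → p* = $25, q* = 159.
With a per-unit subsidy paid to sellers, each receives p + 9 per unit sold, so supply becomes qs = 0.5(p + 9) + 146.5.
New equilibrium: buyers pay $23.2, sellers receive $32.2, q = 162.6. (Wedge: pb − ps = −9.)
ΔCS is the trapezoid between Q = 162.6 and Q = 159 of height $1.8: ½ · (159 + 162.6) · 1.8 = $289.44.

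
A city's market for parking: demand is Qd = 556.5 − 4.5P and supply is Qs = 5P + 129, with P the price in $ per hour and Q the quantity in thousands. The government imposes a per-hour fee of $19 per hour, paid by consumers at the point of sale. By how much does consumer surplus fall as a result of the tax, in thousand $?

Consumer surplus falls by $3315 thousand.

Before the tax: set 556.5 − 4.5P = 5P + 129 → P* = $45, Q* = 354.
With the tax collected from consumers, demand (in seller-price terms) shifts: Qd = 556.5 − 4.5(P + 19).
New equilibrium: consumers pay $55, suppliers receive $36, Q = 309. (Wedge: Pb − Ps = 19.)
ΔCS is the trapezoid between Q = 309 and Q = 354 of height $10: ½ · (354 + 309) · 10 = $3315.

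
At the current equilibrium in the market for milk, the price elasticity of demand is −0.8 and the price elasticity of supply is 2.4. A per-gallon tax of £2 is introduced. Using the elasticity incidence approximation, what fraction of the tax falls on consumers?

Incidence ratio: consumers' share ≈ εs / (εs + |εd|) = 2.4 / (2.4 + 0.8) = 0.75.
Supply is the more elastic side, so consumers bear the larger share.

Consumers' share ≈ 0.75.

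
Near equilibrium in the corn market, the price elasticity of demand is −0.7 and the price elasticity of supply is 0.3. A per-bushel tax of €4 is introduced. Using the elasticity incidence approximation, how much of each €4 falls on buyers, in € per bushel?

Incidence ratio: buyers' share ≈ εs / (εs + |εd|) = 0.3 / (0.3 + 0.7) = 0.3.
So buyers bear ≈ 0.3 × €4 = €1.2; sellers bear €2.8.

Buyers bear ≈ €1.2 per bushel.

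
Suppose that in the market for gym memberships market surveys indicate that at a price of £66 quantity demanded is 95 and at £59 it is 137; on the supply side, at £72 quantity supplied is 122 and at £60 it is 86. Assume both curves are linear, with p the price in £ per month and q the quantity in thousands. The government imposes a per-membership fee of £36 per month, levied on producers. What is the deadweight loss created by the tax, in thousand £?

Deadweight loss = £1296 thousand.

Demand slope: (137 − 95)/(59 − 66) = -6, so qd = 491 − 6p.
Supply slope: (86 − 122)/(60 − 72) = 3, so qs = 3p − 94.
Without the tax, 491 − 6p = 3p − 94 gives 9p = 585, so p* = £65 and q* = 101.
With the tax collected from producers, supply shifts: qs = 3(p − 36) − 94.
Solving gives q = 29 with buyers paying £77 and producers receiving £41 (the £36 wedge).
Quantity falls by |ΔQ| = |101 − 29| = 72.
DWL = ½ · t · |ΔQ| = ½ · 36 · 72 = £1296.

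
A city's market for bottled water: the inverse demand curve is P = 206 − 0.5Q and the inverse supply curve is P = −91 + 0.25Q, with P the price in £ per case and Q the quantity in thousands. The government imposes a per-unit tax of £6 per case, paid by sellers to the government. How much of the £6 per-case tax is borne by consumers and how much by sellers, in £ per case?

Inverting to Q(P) form: Qd = 412 − 2P; Qs = 4P + 364.
Before the tax: set 412 − 2P = 4P + 364 → P* = £8, Q* = 396.
With the tax collected from sellers, supply shifts: Qs = 4(P − 6) + 364.
Solving gives Q = 388 with consumers paying £12 and sellers receiving £6 (the £6 wedge).
Burden on consumers: £4; on sellers: £2. (They sum to £6.)
The less price-elastic side of the market bears the larger share of a per-unit tax.

Consumers bear £4 per case; sellers bear £2 per case.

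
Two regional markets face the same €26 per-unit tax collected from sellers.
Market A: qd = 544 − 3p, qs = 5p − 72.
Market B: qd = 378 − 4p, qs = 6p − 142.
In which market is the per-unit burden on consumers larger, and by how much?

Market A: pre-tax p* = €77, q* = 313; post-tax q = 264.25; per-unit burden on consumers = €16.25.
Market B: pre-tax p* = €52, q* = 170; post-tax q = 107.6; per-unit burden on consumers = €15.6.
Difference: €16.25 vs €15.6 → market A is larger by €0.65.

Market A, by €0.65.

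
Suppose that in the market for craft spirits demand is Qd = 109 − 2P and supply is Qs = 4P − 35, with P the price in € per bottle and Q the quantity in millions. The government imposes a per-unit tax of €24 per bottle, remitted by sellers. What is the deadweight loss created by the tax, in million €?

Deadweight loss = €384 million.

Without the tax, 109 − 2P = 4P − 35 gives 6P = 144, so P* = €24 and Q* = 61.
With the tax collected from sellers, supply shifts: Qs = 4(P − 24) − 35.
Solving gives Q = 29 with consumers paying €40 and sellers receiving €16 (the €24 wedge).
Quantity falls by |ΔQ| = |61 − 29| = 32.
DWL = ½ · t · |ΔQ| = ½ · 24 · 32 = €384.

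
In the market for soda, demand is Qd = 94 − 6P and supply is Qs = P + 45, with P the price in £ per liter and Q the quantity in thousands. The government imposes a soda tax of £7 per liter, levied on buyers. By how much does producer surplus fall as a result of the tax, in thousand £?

Producer surplus falls by £294 thousand.

Before the tax: set 94 − 6P = P + 45 → P* = £7, Q* = 52.
With the tax collected from buyers, demand (in seller-price terms) shifts: Qd = 94 − 6(P + 7).
Solving gives Q = 46 with buyers paying £8 and suppliers receiving £1 (the £7 wedge).
ΔPS is the trapezoid between Q = 46 and Q = 52 of height £6: ½ · (52 + 46) · 6 = £294.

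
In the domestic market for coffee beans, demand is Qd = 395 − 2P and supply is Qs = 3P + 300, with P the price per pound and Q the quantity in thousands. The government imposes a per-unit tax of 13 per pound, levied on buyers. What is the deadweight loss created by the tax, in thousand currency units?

Deadweight loss = 101.4 thousand.

Before the tax: set 395 − 2P = 3P + 300 → P* = 19, Q* = 357.
With the tax collected from buyers, demand (in seller-price terms) shifts: Qd = 395 − 2(P + 13).
New equilibrium: buyers pay 26.8, producers receive 13.8, Q = 341.4. (Wedge: Pb − Ps = 13.)
Quantity falls by |ΔQ| = |357 − 341.4| = 15.6.
DWL = ½ · t · |ΔQ| = ½ · 13 · 15.6 = 101.4.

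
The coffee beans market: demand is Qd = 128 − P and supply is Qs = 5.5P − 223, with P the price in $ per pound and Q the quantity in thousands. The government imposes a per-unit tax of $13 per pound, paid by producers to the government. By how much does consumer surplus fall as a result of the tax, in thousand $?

Consumer surplus falls by $753.5 thousand.

Before the tax: set 128 − P = 5.5P − 223 → P* = $54, Q* = 74.
With the tax collected from producers, supply shifts: Qs = 5.5(P − 13) − 223.
New equilibrium: consumers pay $65, producers receive $52, Q = 63. (Wedge: Pb − Ps = 13.)
ΔCS is the trapezoid between Q = 63 and Q = 74 of height $11: ½ · (74 + 63) · 11 = $753.5.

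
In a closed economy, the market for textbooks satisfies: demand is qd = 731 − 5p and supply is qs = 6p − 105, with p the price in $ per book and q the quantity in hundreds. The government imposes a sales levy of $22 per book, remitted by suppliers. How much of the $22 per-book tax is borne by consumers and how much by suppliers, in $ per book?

Consumers bear $12 per book; suppliers bear $10 per book.

Before the tax: set 731 − 5p = 6p − 105 → p* = $76, q* = 351.
With the tax collected from suppliers, supply shifts: qs = 6(p − 22) − 105.
Solving gives q = 291 with consumers paying $88 and suppliers receiving $66 (the $22 wedge).
Burden on consumers: $12; on suppliers: $10. (They sum to $22.)
The less price-elastic side of the market bears the larger share of a per-unit tax.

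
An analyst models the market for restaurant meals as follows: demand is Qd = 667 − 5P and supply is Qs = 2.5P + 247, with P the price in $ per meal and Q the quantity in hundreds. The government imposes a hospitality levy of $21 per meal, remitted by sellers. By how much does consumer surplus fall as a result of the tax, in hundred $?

Consumer surplus falls by $2586.5 hundred.

Before the tax: set 667 − 5P = 2.5P + 247 → P* = $56, Q* = 387.
With the tax collected from sellers, supply shifts: Qs = 2.5(P − 21) + 247.
Solving gives Q = 352 with consumers paying $63 and sellers receiving $42 (the $21 wedge).
ΔCS is the trapezoid between Q = 352 and Q = 387 of height $7: ½ · (387 + 352) · 7 = $2586.5.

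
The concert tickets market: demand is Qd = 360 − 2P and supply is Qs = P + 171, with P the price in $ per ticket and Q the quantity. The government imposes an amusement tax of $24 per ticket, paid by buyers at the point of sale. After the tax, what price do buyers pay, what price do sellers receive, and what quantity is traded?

Without the tax, 360 − 2P = P + 171 gives 3P = 189, so P* = $63 and Q* = 234.
With the tax collected from buyers, demand (in seller-price terms) shifts: Qd = 360 − 2(P + 24).
Solving gives Q = 218 with buyers paying $71 and sellers receiving $47 (the $24 wedge).

Buyers pay $71; sellers receive $47; quantity = 218.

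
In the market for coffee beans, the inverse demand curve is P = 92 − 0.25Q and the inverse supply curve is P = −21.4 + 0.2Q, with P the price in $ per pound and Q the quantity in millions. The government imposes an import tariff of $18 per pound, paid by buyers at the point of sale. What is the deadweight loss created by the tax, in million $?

Deadweight loss = $360 million.

Rewrite in direct form: Qd = 368 − 4P and Qs = 5P + 107.
Before the tax: set 368 − 4P = 5P + 107 → P* = $29, Q* = 252.
With the tax collected from buyers, demand (in seller-price terms) shifts: Qd = 368 − 4(P + 18).
New equilibrium: buyers pay $39, sellers receive $21, Q = 212. (Wedge: Pb − Ps = 18.)
Quantity falls by |ΔQ| = |252 − 212| = 40.
DWL = ½ · t · |ΔQ| = ½ · 18 · 40 = $360.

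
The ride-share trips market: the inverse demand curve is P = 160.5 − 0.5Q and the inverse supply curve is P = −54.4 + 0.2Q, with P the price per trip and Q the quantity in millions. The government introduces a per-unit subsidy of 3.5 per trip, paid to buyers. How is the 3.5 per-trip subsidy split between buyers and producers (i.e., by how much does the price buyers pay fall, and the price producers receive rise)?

Buyers gain 2.5 per trip; producers gain 1 per trip.

Rewrite in direct form: Qd = 321 − 2P and Qs = 5P + 272.
Before the subsidy: set 321 − 2P = 5P + 272 → P* = 7, Q* = 307.
With a per-unit subsidy paid to buyers, each effectively pays P − 3.5, so demand becomes Qd = 321 − 2(P − 3.5).
Solving gives Q = 312 with buyers paying 4.5 and producers receiving 8 (the 3.5 wedge).
Gain to buyers: 2.5; to producers: 1. (They sum to 3.5.)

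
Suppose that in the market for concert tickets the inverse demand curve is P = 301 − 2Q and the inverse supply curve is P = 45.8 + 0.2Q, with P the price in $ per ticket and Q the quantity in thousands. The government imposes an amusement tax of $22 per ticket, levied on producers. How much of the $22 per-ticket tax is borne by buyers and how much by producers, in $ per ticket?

Buyers bear $20 per ticket; producers bear $2 per ticket.

Inverting to Q(P) form: Qd = 150.5 − 0.5P; Qs = 5P − 229.
Without the tax, 150.5 − 0.5P = 5P − 229 gives 5.5P = 379.5, so P* = $69 and Q* = 116.
With the tax collected from producers, supply shifts: Qs = 5(P − 22) − 229.
New equilibrium: buyers pay $89, producers receive $67, Q = 106. (Wedge: Pb − Ps = 22.)
Burden on buyers: $20; on producers: $2. (They sum to $22.)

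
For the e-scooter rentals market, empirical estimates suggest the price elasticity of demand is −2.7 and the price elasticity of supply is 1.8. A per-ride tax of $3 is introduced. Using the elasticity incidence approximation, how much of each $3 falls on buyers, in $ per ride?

Incidence ratio: buyers' share ≈ εs / (εs + |εd|) = 1.8 / (1.8 + 2.7) = 0.4.
So buyers bear ≈ 0.4 × $3 = $1.2; sellers bear $1.8.

Buyers bear ≈ $1.2 per ride.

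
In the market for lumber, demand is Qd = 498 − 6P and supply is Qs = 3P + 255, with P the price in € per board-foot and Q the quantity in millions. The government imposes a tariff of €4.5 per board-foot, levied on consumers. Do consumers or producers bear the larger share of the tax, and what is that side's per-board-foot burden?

Producers bear the larger share: €3 per board-foot.

Before the tax: set 498 − 6P = 3P + 255 → P* = €27, Q* = 336.
With the tax collected from consumers, demand (in seller-price terms) shifts: Qd = 498 − 6(P + 4.5).
New equilibrium: consumers pay €28.5, producers receive €24, Q = 327. (Wedge: Pb − Ps = 4.5.)
Per-board-foot burden: consumers €1.5, producers €3.
Producers take the larger share because supply is less price-elastic here (demand slope 6 vs supply slope 3).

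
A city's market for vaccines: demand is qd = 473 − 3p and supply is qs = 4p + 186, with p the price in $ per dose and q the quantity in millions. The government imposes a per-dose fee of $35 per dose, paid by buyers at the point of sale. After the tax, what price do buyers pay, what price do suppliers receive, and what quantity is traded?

Without the tax, 473 − 3p = 4p + 186 gives 7p = 287, so p* = $41 and q* = 350.
With the tax collected from buyers, demand (in seller-price terms) shifts: qd = 473 − 3(p + 35).
New equilibrium: buyers pay $61, suppliers receive $26, q = 290. (Wedge: pb − ps = 35.)

Buyers pay $61; suppliers receive $26; quantity = 290.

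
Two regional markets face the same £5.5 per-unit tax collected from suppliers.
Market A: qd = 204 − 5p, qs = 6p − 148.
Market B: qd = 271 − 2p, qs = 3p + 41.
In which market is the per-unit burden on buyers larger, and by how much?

Market B, by £0.3.

Market A: pre-tax p* = £32, q* = 44; post-tax q = 29; per-unit burden on buyers = £3.
Market B: pre-tax p* = £46, q* = 179; post-tax q = 172.4; per-unit burden on buyers = £3.3.
Difference: £3 vs £3.3 → market B is larger by £0.3.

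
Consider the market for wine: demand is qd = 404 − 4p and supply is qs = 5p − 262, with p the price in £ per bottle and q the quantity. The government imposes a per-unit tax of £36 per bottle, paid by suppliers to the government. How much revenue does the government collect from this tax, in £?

Tax revenue = £1008.

Without the tax, 404 − 4p = 5p − 262 gives 9p = 666, so p* = £74 and q* = 108.
With the tax collected from suppliers, supply shifts: qs = 5(p − 36) − 262.
New equilibrium: buyers pay £94, suppliers receive £58, q = 28. (Wedge: pb − ps = 36.)
Revenue = t · Q = 36 · 28 = £1008.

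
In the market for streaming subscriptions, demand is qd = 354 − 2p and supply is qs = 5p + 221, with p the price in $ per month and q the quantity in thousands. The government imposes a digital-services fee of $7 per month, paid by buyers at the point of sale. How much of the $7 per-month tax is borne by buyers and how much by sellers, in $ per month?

Before the tax: set 354 − 2p = 5p + 221 → p* = $19, q* = 316.
With the tax collected from buyers, demand (in seller-price terms) shifts: qd = 354 − 2(p + 7).
Solving gives q = 306 with buyers paying $24 and sellers receiving $17 (the $7 wedge).
Burden on buyers: $5; on sellers: $2. (They sum to $7.)
The less price-elastic side of the market bears the larger share of a per-unit tax.

Buyers bear $5 per month; sellers bear $2 per month.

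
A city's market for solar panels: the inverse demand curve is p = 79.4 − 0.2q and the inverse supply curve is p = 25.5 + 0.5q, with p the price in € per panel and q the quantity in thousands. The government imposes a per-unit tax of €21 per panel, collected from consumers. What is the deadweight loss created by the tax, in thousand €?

Deadweight loss = €315 thousand.

Inverting to q(p) form: qd = 397 − 5p; qs = 2p − 51.
Without the tax, 397 − 5p = 2p − 51 gives 7p = 448, so p* = €64 and q* = 77.
With the tax collected from consumers, demand (in seller-price terms) shifts: qd = 397 − 5(p + 21).
Solving gives q = 47 with consumers paying €70 and sellers receiving €49 (the €21 wedge).
Quantity falls by |ΔQ| = |77 − 47| = 30.
DWL = ½ · t · |ΔQ| = ½ · 21 · 30 = €315.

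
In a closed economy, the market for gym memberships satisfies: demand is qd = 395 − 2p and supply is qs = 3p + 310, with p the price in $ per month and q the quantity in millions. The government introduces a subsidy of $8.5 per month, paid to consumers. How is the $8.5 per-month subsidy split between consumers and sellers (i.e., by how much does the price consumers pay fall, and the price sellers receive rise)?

Before the subsidy: set 395 − 2p = 3p + 310 → p* = $17, q* = 361.
With a per-unit subsidy paid to consumers, each effectively pays p − 8.5, so demand becomes qd = 395 − 2(p − 8.5).
Solving gives q = 371.2 with consumers paying $11.9 and sellers receiving $20.4 (the $8.5 wedge).
Gain to consumers: $5.1; to sellers: $3.4. (They sum to $8.5.)

Consumers gain $5.1 per month; sellers gain $3.4 per month.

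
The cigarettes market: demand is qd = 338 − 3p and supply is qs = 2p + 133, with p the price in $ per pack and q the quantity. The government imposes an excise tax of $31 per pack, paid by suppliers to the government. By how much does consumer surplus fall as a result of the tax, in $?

Consumer surplus falls by $2435.36.

Before the tax: set 338 − 3p = 2p + 133 → p* = $41, q* = 215.
With the tax collected from suppliers, supply shifts: qs = 2(p − 31) + 133.
Solving gives q = 177.8 with buyers paying $53.4 and suppliers receiving $22.4 (the $31 wedge).
ΔCS is the trapezoid between Q = 177.8 and Q = 215 of height $12.4: ½ · (215 + 177.8) · 12.4 = $2435.36.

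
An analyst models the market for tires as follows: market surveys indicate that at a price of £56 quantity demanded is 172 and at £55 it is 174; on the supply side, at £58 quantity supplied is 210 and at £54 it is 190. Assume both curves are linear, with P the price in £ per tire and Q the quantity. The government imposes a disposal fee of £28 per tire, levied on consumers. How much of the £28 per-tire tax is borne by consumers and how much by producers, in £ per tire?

Consumers bear £20 per tire; producers bear £8 per tire.

Demand slope: (174 − 172)/(55 − 56) = -2, so Qd = 284 − 2P.
Supply slope: (190 − 210)/(54 − 58) = 5, so Qs = 5P − 80.
Before the tax: set 284 − 2P = 5P − 80 → P* = £52, Q* = 180.
With the tax collected from consumers, demand (in seller-price terms) shifts: Qd = 284 − 2(P + 28).
Solving gives Q = 140 with consumers paying £72 and producers receiving £44 (the £28 wedge).
Burden on consumers: £20; on producers: £8. (They sum to £28.)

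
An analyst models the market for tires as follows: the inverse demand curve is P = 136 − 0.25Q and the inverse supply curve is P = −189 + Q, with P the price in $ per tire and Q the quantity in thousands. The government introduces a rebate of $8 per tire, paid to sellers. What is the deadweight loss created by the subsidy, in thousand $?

Deadweight loss = $25.6 thousand.

Rewrite in direct form: Qd = 544 − 4P and Qs = P + 189.
Before the subsidy: set 544 − 4P = P + 189 → P* = $71, Q* = 260.
With a per-unit subsidy paid to sellers, each receives P + 8 per unit sold, so supply becomes Qs = (P + 8) + 189.
Solving gives Q = 266.4 with buyers paying $69.4 and sellers receiving $77.4 (the $8 wedge).
Quantity rises by |ΔQ| = |260 − 266.4| = 6.4.
DWL = ½ · t · |ΔQ| = ½ · 8 · 6.4 = $25.6.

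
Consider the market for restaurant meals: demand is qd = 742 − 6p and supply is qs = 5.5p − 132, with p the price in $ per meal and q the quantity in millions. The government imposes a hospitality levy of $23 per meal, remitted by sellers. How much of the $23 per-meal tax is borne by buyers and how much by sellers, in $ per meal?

Before the tax: set 742 − 6p = 5.5p − 132 → p* = $76, q* = 286.
With the tax collected from sellers, supply shifts: qs = 5.5(p − 23) − 132.
Solving gives q = 220 with buyers paying $87 and sellers receiving $64 (the $23 wedge).
Burden on buyers: $11; on sellers: $12. (They sum to $23.)
The less price-elastic side of the market bears the larger share of a per-unit tax.

Buyers bear $11 per meal; sellers bear $12 per meal.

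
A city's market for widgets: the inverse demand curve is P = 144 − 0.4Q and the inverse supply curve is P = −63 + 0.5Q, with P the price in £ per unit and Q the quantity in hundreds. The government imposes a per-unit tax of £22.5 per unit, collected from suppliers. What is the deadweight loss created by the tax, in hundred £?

Inverting to Q(P) form: Qd = 360 − 2.5P; Qs = 2P + 126.
Without the tax, 360 − 2.5P = 2P + 126 gives 4.5P = 234, so P* = £52 and Q* = 230.
With the tax collected from suppliers, supply shifts: Qs = 2(P − 22.5) + 126.
New equilibrium: consumers pay £62, suppliers receive £39.5, Q = 205. (Wedge: Pb − Ps = 22.5.)
Quantity falls by |ΔQ| = |230 − 205| = 25.
DWL = ½ · t · |ΔQ| = ½ · 22.5 · 25 = £281.25.

Deadweight loss = £281.25 hundred.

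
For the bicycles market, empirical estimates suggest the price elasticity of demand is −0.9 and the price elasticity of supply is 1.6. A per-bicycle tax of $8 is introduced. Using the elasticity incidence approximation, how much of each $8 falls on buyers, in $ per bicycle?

Buyers bear ≈ $5.12 per bicycle.

Incidence ratio: buyers' share ≈ εs / (εs + |εd|) = 1.6 / (1.6 + 0.9) = 0.64.
So buyers bear ≈ 0.64 × $8 = $5.12; sellers bear $2.88.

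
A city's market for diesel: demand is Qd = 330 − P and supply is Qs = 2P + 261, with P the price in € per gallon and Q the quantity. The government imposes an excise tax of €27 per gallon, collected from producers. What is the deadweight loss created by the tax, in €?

Deadweight loss = €243.

Before the tax: set 330 − P = 2P + 261 → P* = €23, Q* = 307.
With the tax collected from producers, supply shifts: Qs = 2(P − 27) + 261.
New equilibrium: consumers pay €41, producers receive €14, Q = 289. (Wedge: Pb − Ps = 27.)
Quantity falls by |ΔQ| = |307 − 289| = 18.
DWL = ½ · t · |ΔQ| = ½ · 27 · 18 = €243.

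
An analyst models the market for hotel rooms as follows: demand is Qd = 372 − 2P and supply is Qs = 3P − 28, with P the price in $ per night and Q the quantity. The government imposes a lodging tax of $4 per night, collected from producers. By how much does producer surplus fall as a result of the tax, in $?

Producer surplus falls by $335.36.

Before the tax: set 372 − 2P = 3P − 28 → P* = $80, Q* = 212.
With the tax collected from producers, supply shifts: Qs = 3(P − 4) − 28.
Solving gives Q = 207.2 with consumers paying $82.4 and producers receiving $78.4 (the $4 wedge).
ΔPS is the trapezoid between Q = 207.2 and Q = 212 of height $1.6: ½ · (212 + 207.2) · 1.6 = $335.36.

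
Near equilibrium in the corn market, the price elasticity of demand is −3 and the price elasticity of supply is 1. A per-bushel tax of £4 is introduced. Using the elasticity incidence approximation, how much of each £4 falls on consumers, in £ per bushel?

Consumers bear ≈ £1 per bushel.

Incidence ratio: consumers' share ≈ εs / (εs + |εd|) = 1 / (1 + 3) = 0.25.
So consumers bear ≈ 0.25 × £4 = £1; suppliers bear £3.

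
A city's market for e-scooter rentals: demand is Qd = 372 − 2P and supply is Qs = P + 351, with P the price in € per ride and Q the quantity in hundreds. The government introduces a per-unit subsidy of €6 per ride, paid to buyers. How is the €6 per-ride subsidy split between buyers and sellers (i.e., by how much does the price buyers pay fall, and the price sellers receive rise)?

Before the subsidy: set 372 − 2P = P + 351 → P* = €7, Q* = 358.
With a per-unit subsidy paid to buyers, each effectively pays P − 6, so demand becomes Qd = 372 − 2(P − 6).
Solving gives Q = 362 with buyers paying €5 and sellers receiving €11 (the €6 wedge).
Gain to buyers: €2; to sellers: €4. (They sum to €6.)

Buyers gain €2 per ride; sellers gain €4 per ride.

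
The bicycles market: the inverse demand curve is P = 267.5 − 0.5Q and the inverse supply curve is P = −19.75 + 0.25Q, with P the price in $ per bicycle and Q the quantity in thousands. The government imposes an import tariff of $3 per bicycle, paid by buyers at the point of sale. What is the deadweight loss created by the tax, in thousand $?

Deadweight loss = $6 thousand.

Inverting to Q(P) form: Qd = 535 − 2P; Qs = 4P + 79.
Before the tax: set 535 − 2P = 4P + 79 → P* = $76, Q* = 383.
With the tax collected from buyers, demand (in seller-price terms) shifts: Qd = 535 − 2(P + 3).
Solving gives Q = 379 with buyers paying $78 and producers receiving $75 (the $3 wedge).
Quantity falls by |ΔQ| = |383 − 379| = 4.
DWL = ½ · t · |ΔQ| = ½ · 3 · 4 = $6.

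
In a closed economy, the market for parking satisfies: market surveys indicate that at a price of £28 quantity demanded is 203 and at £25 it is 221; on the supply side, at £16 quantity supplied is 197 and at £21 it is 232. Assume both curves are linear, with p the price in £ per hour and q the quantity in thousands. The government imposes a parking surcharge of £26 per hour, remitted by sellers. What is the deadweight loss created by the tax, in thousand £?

Demand slope: (221 − 203)/(25 − 28) = -6, so qd = 371 − 6p.
Supply slope: (232 − 197)/(21 − 16) = 7, so qs = 7p + 85.
Without the tax, 371 − 6p = 7p + 85 gives 13p = 286, so p* = £22 and q* = 239.
With the tax collected from sellers, supply shifts: qs = 7(p − 26) + 85.
New equilibrium: consumers pay £36, sellers receive £10, q = 155. (Wedge: pb − ps = 26.)
Quantity falls by |ΔQ| = |239 − 155| = 84.
DWL = ½ · t · |ΔQ| = ½ · 26 · 84 = £1092.

Deadweight loss = £1092 thousand.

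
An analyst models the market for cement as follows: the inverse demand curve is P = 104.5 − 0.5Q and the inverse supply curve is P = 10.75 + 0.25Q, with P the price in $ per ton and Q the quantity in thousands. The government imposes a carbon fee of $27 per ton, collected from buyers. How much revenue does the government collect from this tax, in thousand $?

Tax revenue = $2403 thousand.

Inverting to Q(P) form: Qd = 209 − 2P; Qs = 4P − 43.
Without the tax, 209 − 2P = 4P − 43 gives 6P = 252, so P* = $42 and Q* = 125.
With the tax collected from buyers, demand (in seller-price terms) shifts: Qd = 209 − 2(P + 27).
Solving gives Q = 89 with buyers paying $60 and sellers receiving $33 (the $27 wedge).
Revenue = t · Q = 27 · 89 = $2403.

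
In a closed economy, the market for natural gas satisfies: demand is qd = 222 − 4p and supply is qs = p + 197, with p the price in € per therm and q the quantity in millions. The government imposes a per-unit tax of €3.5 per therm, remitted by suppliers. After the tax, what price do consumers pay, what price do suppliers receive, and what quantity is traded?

Consumers pay €5.7; suppliers receive €2.2; quantity = 199.2.

Before the tax: set 222 − 4p = p + 197 → p* = €5, q* = 202.
With the tax collected from suppliers, supply shifts: qs = (p − 3.5) + 197.
New equilibrium: consumers pay €5.7, suppliers receive €2.2, q = 199.2. (Wedge: pb − ps = 3.5.)
The less price-elastic side of the market bears the larger share of a per-unit tax.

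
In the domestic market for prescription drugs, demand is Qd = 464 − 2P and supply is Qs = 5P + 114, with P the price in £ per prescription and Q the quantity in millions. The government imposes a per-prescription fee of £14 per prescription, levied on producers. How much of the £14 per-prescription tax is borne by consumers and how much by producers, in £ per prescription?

Without the tax, 464 − 2P = 5P + 114 gives 7P = 350, so P* = £50 and Q* = 364.
With the tax collected from producers, supply shifts: Qs = 5(P − 14) + 114.
Solving gives Q = 344 with consumers paying £60 and producers receiving £46 (the £14 wedge).
Burden on consumers: £10; on producers: £4. (They sum to £14.)
The less price-elastic side of the market bears the larger share of a per-unit tax.

Consumers bear £10 per prescription; producers bear £4 per prescription.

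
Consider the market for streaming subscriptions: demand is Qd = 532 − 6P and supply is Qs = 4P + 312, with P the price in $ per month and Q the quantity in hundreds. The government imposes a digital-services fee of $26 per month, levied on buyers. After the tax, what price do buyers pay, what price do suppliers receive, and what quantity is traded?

Buyers pay $32.4; suppliers receive $6.4; quantity = 337.6.

Without the tax, 532 − 6P = 4P + 312 gives 10P = 220, so P* = $22 and Q* = 400.
With the tax collected from buyers, demand (in seller-price terms) shifts: Qd = 532 − 6(P + 26).
Solving gives Q = 337.6 with buyers paying $32.4 and suppliers receiving $6.4 (the $26 wedge).
The less price-elastic side of the market bears the larger share of a per-unit tax.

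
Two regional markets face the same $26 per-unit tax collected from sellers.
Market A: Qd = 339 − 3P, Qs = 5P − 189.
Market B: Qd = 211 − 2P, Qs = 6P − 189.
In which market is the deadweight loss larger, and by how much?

Market A: pre-tax P* = $66, Q* = 141; post-tax Q = 92.25; deadweight loss = $633.75.
Market B: pre-tax P* = $50, Q* = 111; post-tax Q = 72; deadweight loss = $507.
Difference: $633.75 vs $507 → market A is larger by $126.75.

Market A, by $126.75.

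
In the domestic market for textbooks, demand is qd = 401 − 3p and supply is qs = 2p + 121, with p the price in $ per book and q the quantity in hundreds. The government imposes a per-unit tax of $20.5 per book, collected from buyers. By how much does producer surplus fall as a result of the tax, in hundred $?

Producer surplus falls by $2714.61 hundred.

Before the tax: set 401 − 3p = 2p + 121 → p* = $56, q* = 233.
With the tax collected from buyers, demand (in seller-price terms) shifts: qd = 401 − 3(p + 20.5).
New equilibrium: buyers pay $64.2, producers receive $43.7, q = 208.4. (Wedge: pb − ps = 20.5.)
ΔPS is the trapezoid between Q = 208.4 and Q = 233 of height $12.3: ½ · (233 + 208.4) · 12.3 = $2714.61.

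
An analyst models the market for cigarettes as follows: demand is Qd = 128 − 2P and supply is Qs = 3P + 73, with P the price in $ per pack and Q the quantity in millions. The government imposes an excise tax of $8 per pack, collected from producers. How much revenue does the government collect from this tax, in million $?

Without the tax, 128 − 2P = 3P + 73 gives 5P = 55, so P* = $11 and Q* = 106.
With the tax collected from producers, supply shifts: Qs = 3(P − 8) + 73.
New equilibrium: consumers pay $15.8, producers receive $7.8, Q = 96.4. (Wedge: Pb − Ps = 8.)
Revenue = t · Q = 8 · 96.4 = $771.2.

Tax revenue = $771.2 million.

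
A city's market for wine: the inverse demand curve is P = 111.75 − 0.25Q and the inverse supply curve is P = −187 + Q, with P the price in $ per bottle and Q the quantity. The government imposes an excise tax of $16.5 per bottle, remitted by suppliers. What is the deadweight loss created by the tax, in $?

Inverting to Q(P) form: Qd = 447 − 4P; Qs = P + 187.
Without the tax, 447 − 4P = P + 187 gives 5P = 260, so P* = $52 and Q* = 239.
With the tax collected from suppliers, supply shifts: Qs = (P − 16.5) + 187.
New equilibrium: consumers pay $55.3, suppliers receive $38.8, Q = 225.8. (Wedge: Pb − Ps = 16.5.)
Quantity falls by |ΔQ| = |239 − 225.8| = 13.2.
DWL = ½ · t · |ΔQ| = ½ · 16.5 · 13.2 = $108.9.

Deadweight loss = $108.9.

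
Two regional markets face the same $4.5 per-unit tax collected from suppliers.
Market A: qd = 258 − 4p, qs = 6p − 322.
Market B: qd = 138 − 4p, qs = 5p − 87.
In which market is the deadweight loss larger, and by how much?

Market A, by $1.8.

Market A: pre-tax p* = $58, q* = 26; post-tax q = 15.2; deadweight loss = $24.3.
Market B: pre-tax p* = $25, q* = 38; post-tax q = 28; deadweight loss = $22.5.
Difference: $24.3 vs $22.5 → market A is larger by $1.8.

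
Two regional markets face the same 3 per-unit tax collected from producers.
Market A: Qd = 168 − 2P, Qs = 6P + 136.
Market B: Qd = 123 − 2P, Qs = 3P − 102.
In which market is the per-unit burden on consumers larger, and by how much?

Market A, by 0.45.

Market A: pre-tax P* = 4, Q* = 160; post-tax Q = 155.5; per-unit burden on consumers = 2.25.
Market B: pre-tax P* = 45, Q* = 33; post-tax Q = 29.4; per-unit burden on consumers = 1.8.
Difference: 2.25 vs 1.8 → market A is larger by 0.45.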